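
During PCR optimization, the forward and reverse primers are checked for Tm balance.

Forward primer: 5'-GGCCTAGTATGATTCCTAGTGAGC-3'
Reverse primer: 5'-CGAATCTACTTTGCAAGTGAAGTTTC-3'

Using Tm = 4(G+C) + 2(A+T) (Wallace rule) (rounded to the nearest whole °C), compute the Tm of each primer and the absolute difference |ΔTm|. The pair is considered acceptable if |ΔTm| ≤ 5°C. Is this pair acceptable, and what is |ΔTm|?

|ΔTm| = 0°C; the pair is acceptable.

Forward: A=5 T=7 G=7 C=5 → Tm = 2·12 + 4·12 = 72°C.
Reverse: A=7 T=9 G=5 C=5 → Tm = 2·16 + 4·10 = 72°C.
|ΔTm| = |72 − 72| = 0°C, ≤ 5°C.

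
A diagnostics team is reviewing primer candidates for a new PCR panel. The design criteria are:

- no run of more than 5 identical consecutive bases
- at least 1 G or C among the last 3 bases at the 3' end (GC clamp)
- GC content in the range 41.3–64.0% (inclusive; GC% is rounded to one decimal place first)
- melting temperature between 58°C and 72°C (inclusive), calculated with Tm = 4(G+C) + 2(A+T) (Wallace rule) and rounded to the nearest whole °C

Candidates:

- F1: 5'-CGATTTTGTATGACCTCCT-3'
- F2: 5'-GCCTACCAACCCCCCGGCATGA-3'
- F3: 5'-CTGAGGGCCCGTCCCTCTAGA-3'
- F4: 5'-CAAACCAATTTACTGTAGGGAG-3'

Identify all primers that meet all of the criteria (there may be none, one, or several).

F1 (19 nt, A=3 T=8 G=3 C=5): longest run = 4 ✓; 3' end CCT has 2 G/C ✓; GC 8/19 = 42.1% ✓; Tm = 2·11 + 4·8 = 54°C, outside 58–72°C ✗ — fails.
F2 (22 nt, A=5 T=2 G=4 C=11): longest run = 6, exceeds 5 ✗; 3' end TGA has 1 G/C ✓; GC 15/22 = 68.2%, outside 41.3–64.0% ✗; Tm = 2·7 + 4·15 = 74°C, outside 58–72°C ✗ — fails.
F3 (21 nt, A=3 T=4 G=6 C=8): longest run = 3 ✓; 3' end AGA has 1 G/C ✓; GC 14/21 = 66.7%, outside 41.3–64.0% ✗; Tm = 2·7 + 4·14 = 70°C ✓ — fails.
F4 (22 nt, A=8 T=5 G=5 C=4): longest run = 3 ✓; 3' end GAG has 2 G/C ✓; GC 9/22 = 40.9%, outside 41.3–64.0% ✗; Tm = 2·13 + 4·9 = 62°C ✓ — fails.

None of the candidates satisfy all criteria.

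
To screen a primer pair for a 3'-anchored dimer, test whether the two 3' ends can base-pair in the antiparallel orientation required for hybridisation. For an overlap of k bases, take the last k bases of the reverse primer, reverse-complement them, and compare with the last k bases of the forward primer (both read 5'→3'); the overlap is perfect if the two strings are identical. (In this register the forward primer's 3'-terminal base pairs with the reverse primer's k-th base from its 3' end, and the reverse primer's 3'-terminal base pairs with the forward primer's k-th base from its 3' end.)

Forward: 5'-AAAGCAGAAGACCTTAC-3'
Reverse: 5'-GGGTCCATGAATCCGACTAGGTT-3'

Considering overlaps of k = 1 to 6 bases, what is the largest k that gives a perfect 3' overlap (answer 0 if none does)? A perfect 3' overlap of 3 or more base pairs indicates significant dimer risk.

Longest perfect overlap: 0 complementary base pairs; below the dimer-risk threshold (threshold 3).

Last 6 bases (5'→3') — forward …CCTTAC, reverse …TAGGTT.
Reverse complement of the reverse primer's last 6 bases: AACCTA; its first k bases are the reverse complement of the reverse primer's last k bases, so a perfect k-base overlap needs the forward primer's last k bases to equal them.
Comparing (forward last k vs required): k=1: C vs A ✗; k=2: AC vs AA ✗; k=3: TAC vs AAC ✗; k=4: TTAC vs AACC ✗; k=5: CTTAC vs AACCT ✗; k=6: CCTTAC vs AACCTA ✗.
No overlap length from 1 to 6 is perfect, so the longest perfect 3' overlap is 0.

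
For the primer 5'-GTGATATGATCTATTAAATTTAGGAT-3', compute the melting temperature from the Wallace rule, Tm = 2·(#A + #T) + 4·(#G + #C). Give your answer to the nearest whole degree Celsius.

64°C

Base counts: A=9, T=11, G=5, C=1 (length 26).
Tm = 2·(9+11) + 4·(5+1) = 2·20 + 4·6 = 40 + 24 = 64°C.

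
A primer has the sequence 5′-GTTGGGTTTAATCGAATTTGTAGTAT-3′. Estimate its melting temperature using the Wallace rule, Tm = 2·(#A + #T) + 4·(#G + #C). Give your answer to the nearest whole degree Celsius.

Base counts: A=6, T=12, G=7, C=1 (length 26).
Tm = 2·(6+12) + 4·(7+1) = 2·18 + 4·8 = 36 + 32 = 68°C.

68°C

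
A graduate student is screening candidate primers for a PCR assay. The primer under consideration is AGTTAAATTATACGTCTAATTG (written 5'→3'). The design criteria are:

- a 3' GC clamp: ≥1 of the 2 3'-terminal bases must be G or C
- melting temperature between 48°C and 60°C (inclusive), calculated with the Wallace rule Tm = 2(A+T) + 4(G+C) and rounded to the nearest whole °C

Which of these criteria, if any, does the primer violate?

Meets all criteria.

Base counts: A=8, T=9, G=3, C=2 (length 22).
GC clamp: 3' end TG has 1 G/C ✓
Tm: Tm = 2·17 + 4·5 = 54°C ✓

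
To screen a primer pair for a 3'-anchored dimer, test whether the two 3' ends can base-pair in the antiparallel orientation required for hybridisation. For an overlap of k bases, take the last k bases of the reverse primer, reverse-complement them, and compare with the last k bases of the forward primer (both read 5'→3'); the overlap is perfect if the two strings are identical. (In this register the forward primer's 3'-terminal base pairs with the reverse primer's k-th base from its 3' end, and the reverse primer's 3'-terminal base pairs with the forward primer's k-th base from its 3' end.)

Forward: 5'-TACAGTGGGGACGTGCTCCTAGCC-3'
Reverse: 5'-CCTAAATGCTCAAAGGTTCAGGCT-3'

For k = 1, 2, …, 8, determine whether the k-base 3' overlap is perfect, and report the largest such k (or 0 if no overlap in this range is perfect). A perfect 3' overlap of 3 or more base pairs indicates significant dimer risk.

Longest perfect overlap: 4 complementary base pairs; significant dimer risk (threshold 3).

Last 8 bases (5'→3') — forward …TCCTAGCC, reverse …TTCAGGCT.
Reverse complement of the reverse primer's last 8 bases: AGCCTGAA; its first k bases are the reverse complement of the reverse primer's last k bases, so a perfect k-base overlap needs the forward primer's last k bases to equal them.
Comparing (forward last k vs required): k=1: C vs A ✗; k=2: CC vs AG ✗; k=3: GCC vs AGC ✗; k=4: AGCC vs AGCC ✓; k=5: TAGCC vs AGCCT ✗; k=6: CTAGCC vs AGCCTG ✗; k=7: CCTAGCC vs AGCCTGA ✗; k=8: TCCTAGCC vs AGCCTGAA ✗.
Only k = 4 is perfect, so the longest perfect 3' overlap is 4.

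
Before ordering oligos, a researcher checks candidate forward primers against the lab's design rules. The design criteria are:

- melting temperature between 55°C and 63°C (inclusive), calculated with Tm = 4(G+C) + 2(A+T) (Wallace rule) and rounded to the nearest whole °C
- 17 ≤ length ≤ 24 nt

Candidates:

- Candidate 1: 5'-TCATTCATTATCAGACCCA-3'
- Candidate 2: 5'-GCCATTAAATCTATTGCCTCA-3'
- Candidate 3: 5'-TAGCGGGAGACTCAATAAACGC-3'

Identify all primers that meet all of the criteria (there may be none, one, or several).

Candidate 2 only.

Candidate 1 (19 nt, A=6 T=6 G=1 C=6): Tm = 2·12 + 4·7 = 52°C, outside 55–63°C ✗; length 19 ✓ — fails.
Candidate 2 (21 nt, A=6 T=7 G=2 C=6): Tm = 2·13 + 4·8 = 58°C ✓; length 21 ✓ — passes.
Candidate 3 (22 nt, A=8 T=3 G=6 C=5): Tm = 2·11 + 4·11 = 66°C, outside 55–63°C ✗; length 22 ✓ — fails.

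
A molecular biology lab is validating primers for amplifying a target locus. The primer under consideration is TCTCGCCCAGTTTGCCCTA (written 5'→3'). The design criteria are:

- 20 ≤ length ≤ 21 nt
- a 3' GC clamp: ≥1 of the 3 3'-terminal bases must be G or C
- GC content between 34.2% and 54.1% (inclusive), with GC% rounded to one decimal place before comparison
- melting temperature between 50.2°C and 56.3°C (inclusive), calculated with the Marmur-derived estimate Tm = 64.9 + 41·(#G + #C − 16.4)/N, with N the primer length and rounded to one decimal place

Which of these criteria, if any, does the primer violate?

Fails: length, GC content.

Base counts: A=2, T=6, G=3, C=8 (length 19).
length: length 19, outside 20–21 ✗
GC clamp: 3' end CTA has 1 G/C ✓
GC content: GC 11/19 = 57.9%, outside 34.2–54.1% ✗
Tm: Tm = 64.9 + 41·(11 − 16.4)/19 = 53.2°C ✓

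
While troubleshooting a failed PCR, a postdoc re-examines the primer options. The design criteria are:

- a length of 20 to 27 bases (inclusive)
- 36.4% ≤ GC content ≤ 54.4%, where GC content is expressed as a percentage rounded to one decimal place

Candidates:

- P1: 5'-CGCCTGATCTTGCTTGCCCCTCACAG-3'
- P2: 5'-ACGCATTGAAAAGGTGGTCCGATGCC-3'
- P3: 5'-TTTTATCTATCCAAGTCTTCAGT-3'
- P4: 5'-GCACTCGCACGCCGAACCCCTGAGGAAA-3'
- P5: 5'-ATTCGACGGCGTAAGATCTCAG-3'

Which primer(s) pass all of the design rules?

P1 (26 nt, A=3 T=7 G=5 C=11): length 26 ✓; GC 16/26 = 61.5%, outside 36.4–54.4% ✗ — fails.
P2 (26 nt, A=7 T=5 G=8 C=6): length 26 ✓; GC 14/26 = 53.8% ✓ — passes.
P3 (23 nt, A=5 T=11 G=2 C=5): length 23 ✓; GC 7/23 = 30.4%, outside 36.4–54.4% ✗ — fails.
P4 (28 nt, A=8 T=2 G=7 C=11): length 28, outside 20–27 ✗; GC 18/28 = 64.3%, outside 36.4–54.4% ✗ — fails.
P5 (22 nt, A=6 T=5 G=6 C=5): length 22 ✓; GC 11/22 = 50.0% ✓ — passes.

P2 and P5.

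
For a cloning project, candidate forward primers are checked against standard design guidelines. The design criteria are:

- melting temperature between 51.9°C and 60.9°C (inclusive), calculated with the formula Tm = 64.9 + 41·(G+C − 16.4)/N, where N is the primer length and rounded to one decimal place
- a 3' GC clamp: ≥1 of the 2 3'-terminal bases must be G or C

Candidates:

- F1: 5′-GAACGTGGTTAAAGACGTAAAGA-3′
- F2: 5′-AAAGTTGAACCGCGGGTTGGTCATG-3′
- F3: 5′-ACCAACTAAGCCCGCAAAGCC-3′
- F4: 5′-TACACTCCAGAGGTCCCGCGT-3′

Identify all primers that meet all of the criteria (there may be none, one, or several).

F2, F3 and F4.

F1 (23 nt, A=10 T=4 G=7 C=2): Tm = 64.9 + 41·(9 − 16.4)/23 = 51.7°C, outside 51.9–60.9°C ✗; 3' end GA has 1 G/C ✓ — fails.
F2 (25 nt, A=6 T=6 G=9 C=4): Tm = 64.9 + 41·(13 − 16.4)/25 = 59.3°C ✓; 3' end TG has 1 G/C ✓ — passes.
F3 (21 nt, A=8 T=1 G=3 C=9): Tm = 64.9 + 41·(12 − 16.4)/21 = 56.3°C ✓; 3' end CC has 2 G/C ✓ — passes.
F4 (21 nt, A=4 T=4 G=5 C=8): Tm = 64.9 + 41·(13 − 16.4)/21 = 58.3°C ✓; 3' end GT has 1 G/C ✓ — passes.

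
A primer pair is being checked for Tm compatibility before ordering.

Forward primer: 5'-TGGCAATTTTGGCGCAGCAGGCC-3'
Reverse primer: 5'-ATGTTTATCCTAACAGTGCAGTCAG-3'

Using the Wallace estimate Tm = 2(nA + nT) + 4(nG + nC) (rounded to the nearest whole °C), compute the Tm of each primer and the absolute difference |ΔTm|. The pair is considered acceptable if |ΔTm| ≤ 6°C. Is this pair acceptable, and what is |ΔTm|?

Forward: A=4 T=5 G=8 C=6 → Tm = 2·9 + 4·14 = 74°C.
Reverse: A=7 T=8 G=5 C=5 → Tm = 2·15 + 4·10 = 70°C.
|ΔTm| = |74 − 70| = 4°C, ≤ 6°C.

|ΔTm| = 4°C; the pair is acceptable.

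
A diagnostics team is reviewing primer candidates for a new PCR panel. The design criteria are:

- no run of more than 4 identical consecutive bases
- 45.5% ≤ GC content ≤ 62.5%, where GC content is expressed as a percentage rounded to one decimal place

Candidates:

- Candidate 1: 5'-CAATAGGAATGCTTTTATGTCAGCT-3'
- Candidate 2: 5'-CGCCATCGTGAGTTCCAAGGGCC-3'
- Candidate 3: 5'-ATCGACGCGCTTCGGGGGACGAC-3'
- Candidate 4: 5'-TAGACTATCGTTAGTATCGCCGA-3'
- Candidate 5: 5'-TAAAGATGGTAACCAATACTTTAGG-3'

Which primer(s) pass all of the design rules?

None of the candidates satisfy all criteria.

Candidate 1 (25 nt, A=7 T=9 G=5 C=4): longest run = 4 ✓; GC 9/25 = 36.0%, outside 45.5–62.5% ✗ — fails.
Candidate 2 (23 nt, A=4 T=4 G=7 C=8): longest run = 3 ✓; GC 15/23 = 65.2%, outside 45.5–62.5% ✗ — fails.
Candidate 3 (23 nt, A=4 T=3 G=9 C=7): longest run = 5, exceeds 4 ✗; GC 16/23 = 69.6%, outside 45.5–62.5% ✗ — fails.
Candidate 4 (23 nt, A=6 T=7 G=5 C=5): longest run = 2 ✓; GC 10/23 = 43.5%, outside 45.5–62.5% ✗ — fails.
Candidate 5 (25 nt, A=10 T=7 G=5 C=3): longest run = 3 ✓; GC 8/25 = 32.0%, outside 45.5–62.5% ✗ — fails.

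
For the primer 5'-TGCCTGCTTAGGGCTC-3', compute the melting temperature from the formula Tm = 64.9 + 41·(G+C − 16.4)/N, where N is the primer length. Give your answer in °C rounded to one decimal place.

Base counts: A=1, T=5, G=5, C=5; G+C = 10, N = 16.
Tm = 64.9 + 41·(10 − 16.4)/16 = 64.9 + -262.40/16 = 48.5°C.

48.5°C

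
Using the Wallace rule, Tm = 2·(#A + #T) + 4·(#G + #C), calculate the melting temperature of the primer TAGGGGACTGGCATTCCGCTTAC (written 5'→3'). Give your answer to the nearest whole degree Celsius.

72°C

Base counts: A=4, T=6, G=7, C=6 (length 23).
Tm = 2·(4+6) + 4·(7+6) = 2·10 + 4·13 = 20 + 52 = 72°C.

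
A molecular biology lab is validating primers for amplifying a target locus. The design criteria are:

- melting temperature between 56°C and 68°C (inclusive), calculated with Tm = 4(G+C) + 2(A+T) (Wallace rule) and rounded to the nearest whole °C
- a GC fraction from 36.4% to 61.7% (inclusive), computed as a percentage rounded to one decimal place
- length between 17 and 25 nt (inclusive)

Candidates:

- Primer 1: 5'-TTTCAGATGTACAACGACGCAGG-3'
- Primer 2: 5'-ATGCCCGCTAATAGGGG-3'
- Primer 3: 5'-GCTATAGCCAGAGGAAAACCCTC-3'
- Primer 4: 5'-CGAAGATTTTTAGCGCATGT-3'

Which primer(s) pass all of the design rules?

Primer 1 and Primer 4.

Primer 1 (23 nt, A=7 T=5 G=6 C=5): Tm = 2·12 + 4·11 = 68°C ✓; GC 11/23 = 47.8% ✓; length 23 ✓ — passes.
Primer 2 (17 nt, A=4 T=3 G=6 C=4): Tm = 2·7 + 4·10 = 54°C, outside 56–68°C ✗; GC 10/17 = 58.8% ✓; length 17 ✓ — fails.
Primer 3 (23 nt, A=8 T=3 G=5 C=7): Tm = 2·11 + 4·12 = 70°C, outside 56–68°C ✗; GC 12/23 = 52.2% ✓; length 23 ✓ — fails.
Primer 4 (20 nt, A=5 T=7 G=5 C=3): Tm = 2·12 + 4·8 = 56°C ✓; GC 8/20 = 40.0% ✓; length 20 ✓ — passes.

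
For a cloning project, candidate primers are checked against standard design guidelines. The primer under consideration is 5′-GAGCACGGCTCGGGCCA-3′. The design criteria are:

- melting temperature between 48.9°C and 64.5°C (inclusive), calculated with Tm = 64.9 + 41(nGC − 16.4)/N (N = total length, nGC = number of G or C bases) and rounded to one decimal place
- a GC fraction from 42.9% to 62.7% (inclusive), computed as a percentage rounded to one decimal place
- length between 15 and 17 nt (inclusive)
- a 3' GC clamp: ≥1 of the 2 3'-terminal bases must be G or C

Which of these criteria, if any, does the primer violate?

Fails: GC content.

Base counts: A=3, T=1, G=7, C=6 (length 17).
Tm: Tm = 64.9 + 41·(13 − 16.4)/17 = 56.7°C ✓
GC content: GC 13/17 = 76.5%, outside 42.9–62.7% ✗
length: length 17 ✓
GC clamp: 3' end CA has 1 G/C ✓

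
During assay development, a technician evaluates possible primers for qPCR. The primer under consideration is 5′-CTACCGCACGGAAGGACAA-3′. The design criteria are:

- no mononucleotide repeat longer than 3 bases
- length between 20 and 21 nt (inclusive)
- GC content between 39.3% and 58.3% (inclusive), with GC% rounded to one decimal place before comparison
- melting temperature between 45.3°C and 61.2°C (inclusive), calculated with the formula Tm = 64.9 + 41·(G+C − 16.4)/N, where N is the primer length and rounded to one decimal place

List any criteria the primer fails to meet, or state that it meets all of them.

Base counts: A=7, T=1, G=5, C=6 (length 19).
homopolymer run: longest run = 2 ✓
length: length 19, outside 20–21 ✗
GC content: GC 11/19 = 57.9% ✓
Tm: Tm = 64.9 + 41·(11 − 16.4)/19 = 53.2°C ✓

Fails: length.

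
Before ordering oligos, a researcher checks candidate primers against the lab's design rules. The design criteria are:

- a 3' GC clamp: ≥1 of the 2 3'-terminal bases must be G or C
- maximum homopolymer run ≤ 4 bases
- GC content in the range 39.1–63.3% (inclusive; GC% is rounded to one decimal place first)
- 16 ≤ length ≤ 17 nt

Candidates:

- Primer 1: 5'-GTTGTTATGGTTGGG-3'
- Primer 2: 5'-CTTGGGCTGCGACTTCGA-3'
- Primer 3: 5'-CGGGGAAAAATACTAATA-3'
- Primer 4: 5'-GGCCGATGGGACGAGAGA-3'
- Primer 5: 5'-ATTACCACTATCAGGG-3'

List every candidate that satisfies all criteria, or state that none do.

Primer 5 only.

Primer 1 (15 nt, A=1 T=7 G=7 C=0): 3' end GG has 2 G/C ✓; longest run = 3 ✓; GC 7/15 = 46.7% ✓; length 15, outside 16–17 ✗ — fails.
Primer 2 (18 nt, A=2 T=5 G=6 C=5): 3' end GA has 1 G/C ✓; longest run = 3 ✓; GC 11/18 = 61.1% ✓; length 18, outside 16–17 ✗ — fails.
Primer 3 (18 nt, A=9 T=3 G=4 C=2): 3' end TA has 0 G/C, need ≥1 ✗; longest run = 5, exceeds 4 ✗; GC 6/18 = 33.3%, outside 39.1–63.3% ✗; length 18, outside 16–17 ✗ — fails.
Primer 4 (18 nt, A=5 T=1 G=9 C=3): 3' end GA has 1 G/C ✓; longest run = 3 ✓; GC 12/18 = 66.7%, outside 39.1–63.3% ✗; length 18, outside 16–17 ✗ — fails.
Primer 5 (16 nt, A=5 T=4 G=3 C=4): 3' end GG has 2 G/C ✓; longest run = 3 ✓; GC 7/16 = 43.8% ✓; length 16 ✓ — passes.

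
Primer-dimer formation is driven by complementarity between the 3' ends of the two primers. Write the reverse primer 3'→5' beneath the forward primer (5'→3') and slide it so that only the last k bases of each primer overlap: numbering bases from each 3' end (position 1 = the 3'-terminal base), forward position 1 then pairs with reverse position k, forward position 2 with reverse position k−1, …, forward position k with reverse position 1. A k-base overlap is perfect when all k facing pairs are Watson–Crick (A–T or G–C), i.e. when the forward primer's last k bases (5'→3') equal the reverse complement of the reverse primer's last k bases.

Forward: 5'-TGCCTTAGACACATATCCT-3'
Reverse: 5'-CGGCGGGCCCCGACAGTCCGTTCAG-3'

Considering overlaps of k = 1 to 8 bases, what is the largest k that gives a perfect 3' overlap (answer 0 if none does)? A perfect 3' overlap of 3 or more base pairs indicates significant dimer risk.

Longest perfect overlap: 2 complementary base pairs; below the dimer-risk threshold (threshold 3).

Last 8 bases (5'→3') — forward …CATATCCT, reverse …CCGTTCAG.
Reverse complement of the reverse primer's last 8 bases: CTGAACGG; its first k bases are the reverse complement of the reverse primer's last k bases, so a perfect k-base overlap needs the forward primer's last k bases to equal them.
Comparing (forward last k vs required): k=1: T vs C ✗; k=2: CT vs CT ✓; k=3: CCT vs CTG ✗; k=4: TCCT vs CTGA ✗; k=5: ATCCT vs CTGAA ✗; k=6: TATCCT vs CTGAAC ✗; k=7: ATATCCT vs CTGAACG ✗; k=8: CATATCCT vs CTGAACGG ✗.
Only k = 2 is perfect, so the longest perfect 3' overlap is 2.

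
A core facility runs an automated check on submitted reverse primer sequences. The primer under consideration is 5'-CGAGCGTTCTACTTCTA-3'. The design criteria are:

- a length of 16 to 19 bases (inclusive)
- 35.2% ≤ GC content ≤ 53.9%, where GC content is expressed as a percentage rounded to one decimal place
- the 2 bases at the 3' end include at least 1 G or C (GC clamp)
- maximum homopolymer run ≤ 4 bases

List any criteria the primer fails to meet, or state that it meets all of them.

Base counts: A=3, T=6, G=3, C=5 (length 17).
length: length 17 ✓
GC content: GC 8/17 = 47.1% ✓
GC clamp: 3' end TA has 0 G/C, need ≥1 ✗
homopolymer run: longest run = 2 ✓

Fails: GC clamp.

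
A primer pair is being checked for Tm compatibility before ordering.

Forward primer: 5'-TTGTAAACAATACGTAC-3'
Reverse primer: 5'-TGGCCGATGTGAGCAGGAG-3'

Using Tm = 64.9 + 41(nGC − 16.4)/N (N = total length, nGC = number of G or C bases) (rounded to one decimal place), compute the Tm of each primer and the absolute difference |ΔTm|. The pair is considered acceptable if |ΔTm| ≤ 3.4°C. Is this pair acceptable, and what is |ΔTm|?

|ΔTm| = 18.0°C; the pair is not acceptable.

Forward: G+C = 5, N = 17 → Tm = 64.9 + 41·(5 − 16.4)/17 = 37.4°C.
Reverse: G+C = 12, N = 19 → Tm = 64.9 + 41·(12 − 16.4)/19 = 55.4°C.
|ΔTm| = |37.4 − 55.4| = 18.0°C, > 3.4°C.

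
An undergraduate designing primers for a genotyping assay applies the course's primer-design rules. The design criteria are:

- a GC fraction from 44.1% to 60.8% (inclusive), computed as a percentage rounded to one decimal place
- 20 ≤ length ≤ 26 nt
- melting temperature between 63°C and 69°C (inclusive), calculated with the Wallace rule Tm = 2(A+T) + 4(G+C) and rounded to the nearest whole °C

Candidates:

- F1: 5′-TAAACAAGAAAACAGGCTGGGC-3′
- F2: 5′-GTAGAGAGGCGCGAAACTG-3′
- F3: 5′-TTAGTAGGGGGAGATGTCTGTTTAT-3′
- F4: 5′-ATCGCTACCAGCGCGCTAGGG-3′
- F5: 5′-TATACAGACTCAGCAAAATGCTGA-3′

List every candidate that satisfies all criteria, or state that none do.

F1 (22 nt, A=10 T=2 G=6 C=4): GC 10/22 = 45.5% ✓; length 22 ✓; Tm = 2·12 + 4·10 = 64°C ✓ — passes.
F2 (19 nt, A=6 T=2 G=8 C=3): GC 11/19 = 57.9% ✓; length 19, outside 20–26 ✗; Tm = 2·8 + 4·11 = 60°C, outside 63–69°C ✗ — fails.
F3 (25 nt, A=5 T=10 G=9 C=1): GC 10/25 = 40.0%, outside 44.1–60.8% ✗; length 25 ✓; Tm = 2·15 + 4·10 = 70°C, outside 63–69°C ✗ — fails.
F4 (21 nt, A=4 T=3 G=7 C=7): GC 14/21 = 66.7%, outside 44.1–60.8% ✗; length 21 ✓; Tm = 2·7 + 4·14 = 70°C, outside 63–69°C ✗ — fails.
F5 (24 nt, A=10 T=5 G=4 C=5): GC 9/24 = 37.5%, outside 44.1–60.8% ✗; length 24 ✓; Tm = 2·15 + 4·9 = 66°C ✓ — fails.

F1 only.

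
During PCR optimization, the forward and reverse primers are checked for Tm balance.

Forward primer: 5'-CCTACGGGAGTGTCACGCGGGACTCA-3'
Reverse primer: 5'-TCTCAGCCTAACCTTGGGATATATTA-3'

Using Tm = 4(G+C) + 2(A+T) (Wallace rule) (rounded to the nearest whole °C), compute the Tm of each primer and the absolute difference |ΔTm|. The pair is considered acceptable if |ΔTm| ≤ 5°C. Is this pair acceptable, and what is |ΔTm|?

|ΔTm| = 14°C; the pair is not acceptable.

Forward: A=5 T=4 G=9 C=8 → Tm = 2·9 + 4·17 = 86°C.
Reverse: A=7 T=9 G=4 C=6 → Tm = 2·16 + 4·10 = 72°C.
|ΔTm| = |86 − 72| = 14°C, > 5°C.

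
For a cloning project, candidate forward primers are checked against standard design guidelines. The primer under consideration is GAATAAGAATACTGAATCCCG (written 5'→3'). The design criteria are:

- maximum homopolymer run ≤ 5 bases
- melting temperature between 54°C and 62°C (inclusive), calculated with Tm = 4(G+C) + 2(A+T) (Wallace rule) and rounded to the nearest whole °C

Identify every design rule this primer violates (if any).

Meets all criteria.

Base counts: A=9, T=4, G=4, C=4 (length 21).
homopolymer run: longest run = 3 ✓
Tm: Tm = 2·13 + 4·8 = 58°C ✓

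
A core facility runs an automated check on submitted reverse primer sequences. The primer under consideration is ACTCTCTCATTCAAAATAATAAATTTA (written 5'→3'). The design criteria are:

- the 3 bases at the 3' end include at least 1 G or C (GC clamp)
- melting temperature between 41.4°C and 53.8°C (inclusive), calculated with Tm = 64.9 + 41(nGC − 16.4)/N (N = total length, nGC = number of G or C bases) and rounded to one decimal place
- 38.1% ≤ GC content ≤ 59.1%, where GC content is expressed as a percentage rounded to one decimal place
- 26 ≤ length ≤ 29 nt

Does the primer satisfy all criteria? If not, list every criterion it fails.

Base counts: A=12, T=10, G=0, C=5 (length 27).
GC clamp: 3' end TTA has 0 G/C, need ≥1 ✗
Tm: Tm = 64.9 + 41·(5 − 16.4)/27 = 47.6°C ✓
GC content: GC 5/27 = 18.5%, outside 38.1–59.1% ✗
length: length 27 ✓

Fails: GC clamp, GC content.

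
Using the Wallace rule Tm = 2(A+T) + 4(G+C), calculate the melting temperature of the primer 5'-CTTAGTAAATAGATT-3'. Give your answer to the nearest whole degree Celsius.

Base counts: A=6, T=6, G=2, C=1 (length 15).
Tm = 2·(6+6) + 4·(2+1) = 2·12 + 4·3 = 24 + 12 = 36°C.

36°C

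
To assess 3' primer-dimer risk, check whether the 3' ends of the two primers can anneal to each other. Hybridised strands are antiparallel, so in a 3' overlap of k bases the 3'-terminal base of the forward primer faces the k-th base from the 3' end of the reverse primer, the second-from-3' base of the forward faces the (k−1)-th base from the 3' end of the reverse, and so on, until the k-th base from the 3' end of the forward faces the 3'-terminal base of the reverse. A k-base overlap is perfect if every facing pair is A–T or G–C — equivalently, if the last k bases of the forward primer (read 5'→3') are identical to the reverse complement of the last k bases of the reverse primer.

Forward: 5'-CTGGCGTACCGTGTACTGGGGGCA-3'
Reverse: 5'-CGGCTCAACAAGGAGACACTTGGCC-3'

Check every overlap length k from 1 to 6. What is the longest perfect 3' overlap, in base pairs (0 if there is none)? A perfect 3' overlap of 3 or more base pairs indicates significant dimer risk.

Last 6 bases (5'→3') — forward …GGGGCA, reverse …TTGGCC.
Reverse complement of the reverse primer's last 6 bases: GGCCAA; its first k bases are the reverse complement of the reverse primer's last k bases, so a perfect k-base overlap needs the forward primer's last k bases to equal them.
Comparing (forward last k vs required): k=1: A vs G ✗; k=2: CA vs GG ✗; k=3: GCA vs GGC ✗; k=4: GGCA vs GGCC ✗; k=5: GGGCA vs GGCCA ✗; k=6: GGGGCA vs GGCCAA ✗.
No overlap length from 1 to 6 is perfect, so the longest perfect 3' overlap is 0.

Longest perfect overlap: 0 complementary base pairs; below the dimer-risk threshold (threshold 3).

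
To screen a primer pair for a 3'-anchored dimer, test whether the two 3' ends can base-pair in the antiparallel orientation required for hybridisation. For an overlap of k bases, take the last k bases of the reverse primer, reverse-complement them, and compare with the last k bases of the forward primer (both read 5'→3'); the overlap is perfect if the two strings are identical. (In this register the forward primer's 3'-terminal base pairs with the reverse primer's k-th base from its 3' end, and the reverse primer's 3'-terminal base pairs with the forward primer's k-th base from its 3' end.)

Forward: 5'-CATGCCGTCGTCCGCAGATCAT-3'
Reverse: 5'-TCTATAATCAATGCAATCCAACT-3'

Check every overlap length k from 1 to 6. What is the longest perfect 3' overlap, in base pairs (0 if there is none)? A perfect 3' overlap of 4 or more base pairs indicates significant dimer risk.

Last 6 bases (5'→3') — forward …GATCAT, reverse …CCAACT.
Reverse complement of the reverse primer's last 6 bases: AGTTGG; its first k bases are the reverse complement of the reverse primer's last k bases, so a perfect k-base overlap needs the forward primer's last k bases to equal them.
Comparing (forward last k vs required): k=1: T vs A ✗; k=2: AT vs AG ✗; k=3: CAT vs AGT ✗; k=4: TCAT vs AGTT ✗; k=5: ATCAT vs AGTTG ✗; k=6: GATCAT vs AGTTGG ✗.
No overlap length from 1 to 6 is perfect, so the longest perfect 3' overlap is 0.

Longest perfect overlap: 0 complementary base pairs; below the dimer-risk threshold (threshold 4).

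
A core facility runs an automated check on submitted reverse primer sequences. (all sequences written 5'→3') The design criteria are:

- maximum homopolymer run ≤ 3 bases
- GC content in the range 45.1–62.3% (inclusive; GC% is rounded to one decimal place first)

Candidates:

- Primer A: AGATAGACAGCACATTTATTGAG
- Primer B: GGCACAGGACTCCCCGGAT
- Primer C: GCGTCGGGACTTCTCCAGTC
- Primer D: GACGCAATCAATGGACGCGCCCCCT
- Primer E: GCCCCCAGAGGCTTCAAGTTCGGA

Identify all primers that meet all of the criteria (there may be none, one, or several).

Primer A (23 nt, A=9 T=6 G=5 C=3): longest run = 3 ✓; GC 8/23 = 34.8%, outside 45.1–62.3% ✗ — fails.
Primer B (19 nt, A=4 T=2 G=6 C=7): longest run = 4, exceeds 3 ✗; GC 13/19 = 68.4%, outside 45.1–62.3% ✗ — fails.
Primer C (20 nt, A=2 T=5 G=6 C=7): longest run = 3 ✓; GC 13/20 = 65.0%, outside 45.1–62.3% ✗ — fails.
Primer D (25 nt, A=6 T=3 G=6 C=10): longest run = 5, exceeds 3 ✗; GC 16/25 = 64.0%, outside 45.1–62.3% ✗ — fails.
Primer E (24 nt, A=5 T=4 G=7 C=8): longest run = 5, exceeds 3 ✗; GC 15/24 = 62.5%, outside 45.1–62.3% ✗ — fails.

None of the candidates satisfy all criteria.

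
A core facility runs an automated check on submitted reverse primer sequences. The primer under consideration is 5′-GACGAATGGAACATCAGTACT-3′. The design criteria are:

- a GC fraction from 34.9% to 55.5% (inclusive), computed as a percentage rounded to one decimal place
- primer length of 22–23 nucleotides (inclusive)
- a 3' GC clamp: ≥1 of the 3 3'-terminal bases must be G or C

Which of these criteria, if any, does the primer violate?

Fails: length.

Base counts: A=8, T=4, G=5, C=4 (length 21).
GC content: GC 9/21 = 42.9% ✓
length: length 21, outside 22–23 ✗
GC clamp: 3' end ACT has 1 G/C ✓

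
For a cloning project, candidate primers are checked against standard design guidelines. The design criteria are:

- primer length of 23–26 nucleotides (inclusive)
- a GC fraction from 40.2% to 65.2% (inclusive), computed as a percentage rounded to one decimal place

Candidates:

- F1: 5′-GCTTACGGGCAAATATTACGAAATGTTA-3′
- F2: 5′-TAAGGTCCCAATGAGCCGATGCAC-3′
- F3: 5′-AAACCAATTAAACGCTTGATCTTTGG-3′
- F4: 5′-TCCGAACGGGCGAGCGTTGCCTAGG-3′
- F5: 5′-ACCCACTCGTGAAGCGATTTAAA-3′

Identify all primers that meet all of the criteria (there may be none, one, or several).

F2 and F5.

F1 (28 nt, A=10 T=8 G=6 C=4): length 28, outside 23–26 ✗; GC 10/28 = 35.7%, outside 40.2–65.2% ✗ — fails.
F2 (24 nt, A=7 T=4 G=6 C=7): length 24 ✓; GC 13/24 = 54.2% ✓ — passes.
F3 (26 nt, A=9 T=8 G=4 C=5): length 26 ✓; GC 9/26 = 34.6%, outside 40.2–65.2% ✗ — fails.
F4 (25 nt, A=4 T=4 G=10 C=7): length 25 ✓; GC 17/25 = 68.0%, outside 40.2–65.2% ✗ — fails.
F5 (23 nt, A=8 T=5 G=4 C=6): length 23 ✓; GC 10/23 = 43.5% ✓ — passes.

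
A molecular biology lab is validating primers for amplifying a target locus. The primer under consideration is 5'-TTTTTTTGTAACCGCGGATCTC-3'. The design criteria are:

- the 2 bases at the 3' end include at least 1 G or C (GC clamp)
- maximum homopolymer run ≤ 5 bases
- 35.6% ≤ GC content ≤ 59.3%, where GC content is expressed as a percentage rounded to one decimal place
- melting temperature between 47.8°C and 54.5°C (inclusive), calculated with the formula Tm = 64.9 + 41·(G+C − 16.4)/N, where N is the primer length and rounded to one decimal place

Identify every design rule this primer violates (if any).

Fails: homopolymer run.

Base counts: A=3, T=10, G=4, C=5 (length 22).
GC clamp: 3' end TC has 1 G/C ✓
homopolymer run: longest run = 7, exceeds 5 ✗
GC content: GC 9/22 = 40.9% ✓
Tm: Tm = 64.9 + 41·(9 − 16.4)/22 = 51.1°C ✓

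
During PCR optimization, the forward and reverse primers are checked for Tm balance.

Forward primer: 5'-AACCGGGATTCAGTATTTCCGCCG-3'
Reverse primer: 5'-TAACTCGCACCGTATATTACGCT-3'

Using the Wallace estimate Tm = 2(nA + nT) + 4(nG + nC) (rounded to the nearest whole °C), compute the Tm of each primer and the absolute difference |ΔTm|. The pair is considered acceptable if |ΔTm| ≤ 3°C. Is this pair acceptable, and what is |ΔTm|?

Forward: A=5 T=6 G=6 C=7 → Tm = 2·11 + 4·13 = 74°C.
Reverse: A=6 T=7 G=3 C=7 → Tm = 2·13 + 4·10 = 66°C.
|ΔTm| = |74 − 66| = 8°C, > 3°C.

|ΔTm| = 8°C; the pair is not acceptable.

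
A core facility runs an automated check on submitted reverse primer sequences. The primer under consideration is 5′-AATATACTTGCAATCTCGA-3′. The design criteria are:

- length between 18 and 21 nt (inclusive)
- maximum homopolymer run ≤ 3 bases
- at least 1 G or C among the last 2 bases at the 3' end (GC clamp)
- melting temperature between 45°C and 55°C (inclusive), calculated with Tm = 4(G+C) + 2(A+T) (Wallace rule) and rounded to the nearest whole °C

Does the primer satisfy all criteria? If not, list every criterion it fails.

Base counts: A=7, T=6, G=2, C=4 (length 19).
length: length 19 ✓
homopolymer run: longest run = 2 ✓
GC clamp: 3' end GA has 1 G/C ✓
Tm: Tm = 2·13 + 4·6 = 50°C ✓

Meets all criteria.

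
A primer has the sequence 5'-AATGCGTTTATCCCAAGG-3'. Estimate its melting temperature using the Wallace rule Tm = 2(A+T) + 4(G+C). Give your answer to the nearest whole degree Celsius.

52°C

Base counts: A=5, T=5, G=4, C=4 (length 18).
Tm = 2·(5+5) + 4·(4+4) = 2·10 + 4·8 = 20 + 32 = 52°C.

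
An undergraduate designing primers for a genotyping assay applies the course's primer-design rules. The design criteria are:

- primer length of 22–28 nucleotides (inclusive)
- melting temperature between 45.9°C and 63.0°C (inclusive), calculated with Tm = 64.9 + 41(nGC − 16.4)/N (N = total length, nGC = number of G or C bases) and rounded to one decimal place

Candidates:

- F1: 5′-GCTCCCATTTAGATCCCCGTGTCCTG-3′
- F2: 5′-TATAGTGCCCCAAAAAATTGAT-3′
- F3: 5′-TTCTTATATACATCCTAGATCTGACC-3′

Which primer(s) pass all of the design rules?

F1, F2 and F3.

F1 (26 nt, A=3 T=8 G=5 C=10): length 26 ✓; Tm = 64.9 + 41·(15 − 16.4)/26 = 62.7°C ✓ — passes.
F2 (22 nt, A=9 T=6 G=3 C=4): length 22 ✓; Tm = 64.9 + 41·(7 − 16.4)/22 = 47.4°C ✓ — passes.
F3 (26 nt, A=7 T=10 G=2 C=7): length 26 ✓; Tm = 64.9 + 41·(9 − 16.4)/26 = 53.2°C ✓ — passes.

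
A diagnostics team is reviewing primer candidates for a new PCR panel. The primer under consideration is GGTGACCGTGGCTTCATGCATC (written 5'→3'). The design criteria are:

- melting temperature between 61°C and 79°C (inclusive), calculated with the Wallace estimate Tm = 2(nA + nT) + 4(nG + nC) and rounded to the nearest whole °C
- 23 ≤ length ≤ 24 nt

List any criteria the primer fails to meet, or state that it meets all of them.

Base counts: A=3, T=6, G=7, C=6 (length 22).
Tm: Tm = 2·9 + 4·13 = 70°C ✓
length: length 22, outside 23–24 ✗

Fails: length.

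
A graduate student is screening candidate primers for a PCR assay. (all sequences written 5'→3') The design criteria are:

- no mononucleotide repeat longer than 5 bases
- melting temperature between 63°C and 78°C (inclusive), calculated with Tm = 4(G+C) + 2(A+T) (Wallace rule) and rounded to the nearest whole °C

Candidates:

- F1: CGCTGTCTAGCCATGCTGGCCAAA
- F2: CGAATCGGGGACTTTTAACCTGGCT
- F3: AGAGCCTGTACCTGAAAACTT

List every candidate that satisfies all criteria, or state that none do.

F1 (24 nt, A=5 T=5 G=6 C=8): longest run = 3 ✓; Tm = 2·10 + 4·14 = 76°C ✓ — passes.
F2 (25 nt, A=5 T=7 G=7 C=6): longest run = 4 ✓; Tm = 2·12 + 4·13 = 76°C ✓ — passes.
F3 (21 nt, A=7 T=5 G=4 C=5): longest run = 4 ✓; Tm = 2·12 + 4·9 = 60°C, outside 63–78°C ✗ — fails.

F1 and F2.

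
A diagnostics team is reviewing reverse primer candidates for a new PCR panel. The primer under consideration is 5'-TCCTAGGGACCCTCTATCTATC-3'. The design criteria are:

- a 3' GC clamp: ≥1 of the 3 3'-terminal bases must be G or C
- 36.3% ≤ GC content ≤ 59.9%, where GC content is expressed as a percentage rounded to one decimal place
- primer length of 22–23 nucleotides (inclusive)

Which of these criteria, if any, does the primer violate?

Base counts: A=4, T=7, G=3, C=8 (length 22).
GC clamp: 3' end ATC has 1 G/C ✓
GC content: GC 11/22 = 50.0% ✓
length: length 22 ✓

Meets all criteria.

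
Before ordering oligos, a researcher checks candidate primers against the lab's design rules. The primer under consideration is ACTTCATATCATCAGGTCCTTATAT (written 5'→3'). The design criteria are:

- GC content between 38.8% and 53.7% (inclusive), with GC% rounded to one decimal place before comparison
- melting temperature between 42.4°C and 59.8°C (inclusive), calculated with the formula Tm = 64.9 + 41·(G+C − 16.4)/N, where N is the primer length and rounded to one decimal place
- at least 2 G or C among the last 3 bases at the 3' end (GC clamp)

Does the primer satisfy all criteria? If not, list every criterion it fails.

Base counts: A=7, T=10, G=2, C=6 (length 25).
GC content: GC 8/25 = 32.0%, outside 38.8–53.7% ✗
Tm: Tm = 64.9 + 41·(8 − 16.4)/25 = 51.1°C ✓
GC clamp: 3' end TAT has 0 G/C, need ≥2 ✗

Fails: GC content, GC clamp.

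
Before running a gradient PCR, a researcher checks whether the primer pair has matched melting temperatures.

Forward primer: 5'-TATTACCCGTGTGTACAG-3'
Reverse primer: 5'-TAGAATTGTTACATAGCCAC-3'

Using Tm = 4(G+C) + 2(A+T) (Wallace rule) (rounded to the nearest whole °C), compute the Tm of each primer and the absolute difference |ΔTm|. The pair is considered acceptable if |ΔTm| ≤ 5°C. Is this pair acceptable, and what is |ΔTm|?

Forward: A=4 T=6 G=4 C=4 → Tm = 2·10 + 4·8 = 52°C.
Reverse: A=7 T=6 G=3 C=4 → Tm = 2·13 + 4·7 = 54°C.
|ΔTm| = |52 − 54| = 2°C, ≤ 5°C.

|ΔTm| = 2°C; the pair is acceptable.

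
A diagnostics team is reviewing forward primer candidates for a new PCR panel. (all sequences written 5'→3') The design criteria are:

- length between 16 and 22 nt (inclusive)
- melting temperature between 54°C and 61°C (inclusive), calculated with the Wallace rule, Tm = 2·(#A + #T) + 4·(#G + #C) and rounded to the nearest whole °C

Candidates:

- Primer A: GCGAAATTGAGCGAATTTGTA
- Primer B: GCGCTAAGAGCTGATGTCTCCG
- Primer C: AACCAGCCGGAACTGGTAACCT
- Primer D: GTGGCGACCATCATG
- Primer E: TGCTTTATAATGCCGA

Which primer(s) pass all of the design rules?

Primer A (21 nt, A=7 T=6 G=6 C=2): length 21 ✓; Tm = 2·13 + 4·8 = 58°C ✓ — passes.
Primer B (22 nt, A=4 T=5 G=7 C=6): length 22 ✓; Tm = 2·9 + 4·13 = 70°C, outside 54–61°C ✗ — fails.
Primer C (22 nt, A=7 T=3 G=5 C=7): length 22 ✓; Tm = 2·10 + 4·12 = 68°C, outside 54–61°C ✗ — fails.
Primer D (15 nt, A=3 T=3 G=5 C=4): length 15, outside 16–22 ✗; Tm = 2·6 + 4·9 = 48°C, outside 54–61°C ✗ — fails.
Primer E (16 nt, A=4 T=6 G=3 C=3): length 16 ✓; Tm = 2·10 + 4·6 = 44°C, outside 54–61°C ✗ — fails.

Primer A only.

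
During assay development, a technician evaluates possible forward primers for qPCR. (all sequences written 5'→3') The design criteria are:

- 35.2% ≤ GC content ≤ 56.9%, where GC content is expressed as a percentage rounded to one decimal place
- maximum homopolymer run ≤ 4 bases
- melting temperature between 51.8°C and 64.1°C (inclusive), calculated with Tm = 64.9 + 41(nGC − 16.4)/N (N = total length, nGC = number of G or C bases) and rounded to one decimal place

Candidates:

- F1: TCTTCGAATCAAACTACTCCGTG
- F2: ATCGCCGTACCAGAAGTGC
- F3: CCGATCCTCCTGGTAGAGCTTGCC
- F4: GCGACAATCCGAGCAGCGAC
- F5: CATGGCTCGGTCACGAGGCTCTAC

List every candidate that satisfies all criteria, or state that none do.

F1 only.

F1 (23 nt, A=6 T=7 G=3 C=7): GC 10/23 = 43.5% ✓; longest run = 3 ✓; Tm = 64.9 + 41·(10 − 16.4)/23 = 53.5°C ✓ — passes.
F2 (19 nt, A=5 T=3 G=5 C=6): GC 11/19 = 57.9%, outside 35.2–56.9% ✗; longest run = 2 ✓; Tm = 64.9 + 41·(11 − 16.4)/19 = 53.2°C ✓ — fails.
F3 (24 nt, A=3 T=6 G=6 C=9): GC 15/24 = 62.5%, outside 35.2–56.9% ✗; longest run = 2 ✓; Tm = 64.9 + 41·(15 − 16.4)/24 = 62.5°C ✓ — fails.
F4 (20 nt, A=6 T=1 G=6 C=7): GC 13/20 = 65.0%, outside 35.2–56.9% ✗; longest run = 2 ✓; Tm = 64.9 + 41·(13 − 16.4)/20 = 57.9°C ✓ — fails.
F5 (24 nt, A=4 T=5 G=7 C=8): GC 15/24 = 62.5%, outside 35.2–56.9% ✗; longest run = 2 ✓; Tm = 64.9 + 41·(15 − 16.4)/24 = 62.5°C ✓ — fails.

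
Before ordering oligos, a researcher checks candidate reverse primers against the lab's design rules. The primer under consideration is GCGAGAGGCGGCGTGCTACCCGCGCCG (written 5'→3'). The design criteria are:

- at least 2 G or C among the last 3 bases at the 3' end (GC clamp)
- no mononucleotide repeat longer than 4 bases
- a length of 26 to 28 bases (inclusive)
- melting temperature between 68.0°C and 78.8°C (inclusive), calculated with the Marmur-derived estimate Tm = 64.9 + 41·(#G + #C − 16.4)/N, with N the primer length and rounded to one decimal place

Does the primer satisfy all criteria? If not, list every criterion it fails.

Meets all criteria.

Base counts: A=3, T=2, G=12, C=10 (length 27).
GC clamp: 3' end CCG has 3 G/C ✓
homopolymer run: longest run = 3 ✓
length: length 27 ✓
Tm: Tm = 64.9 + 41·(22 − 16.4)/27 = 73.4°C ✓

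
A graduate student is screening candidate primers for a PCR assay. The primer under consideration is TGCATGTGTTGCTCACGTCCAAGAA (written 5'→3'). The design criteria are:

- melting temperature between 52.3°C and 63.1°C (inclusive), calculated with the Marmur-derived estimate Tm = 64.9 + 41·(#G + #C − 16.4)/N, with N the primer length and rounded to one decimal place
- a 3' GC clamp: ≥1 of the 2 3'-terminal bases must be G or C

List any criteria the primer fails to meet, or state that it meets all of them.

Fails: GC clamp.

Base counts: A=6, T=7, G=6, C=6 (length 25).
Tm: Tm = 64.9 + 41·(12 − 16.4)/25 = 57.7°C ✓
GC clamp: 3' end AA has 0 G/C, need ≥1 ✗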